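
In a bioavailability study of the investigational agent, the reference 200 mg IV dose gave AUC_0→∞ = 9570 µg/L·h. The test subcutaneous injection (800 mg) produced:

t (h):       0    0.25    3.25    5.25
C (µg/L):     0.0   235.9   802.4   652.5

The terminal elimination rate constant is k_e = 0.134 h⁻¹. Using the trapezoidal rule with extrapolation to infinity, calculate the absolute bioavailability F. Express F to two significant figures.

F = 0.21

Trapezoidal AUC_0→5.25 (subcutaneous injection):
  [0→0.25]: (0.0+235.9)/2 × 0.25 = 29.4875
  [0.25→3.25]: (235.9+802.4)/2 × 3 = 1557.45
  [3.25→5.25]: (802.4+652.5)/2 × 2 = 1454.9
  Sum = 3041.8375 µg/L·h
Tail: C_last/k_e = 652.5/0.134 = 4869.403
AUC_0→∞ (subcutaneous injection) = 3041.8375 + 4869.403 = 7911.2405 µg/L·h
F = (AUC_ev/D_ev)/(AUC_iv/D_iv) = (7911.2405/800)/(9570/200) = 9.88905/47.85 = 0.2067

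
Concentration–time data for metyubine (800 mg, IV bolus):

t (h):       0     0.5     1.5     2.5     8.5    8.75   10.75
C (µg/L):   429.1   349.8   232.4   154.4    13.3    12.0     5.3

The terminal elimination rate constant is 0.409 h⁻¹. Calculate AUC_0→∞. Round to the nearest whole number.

AUC = 1216 µg/L·h

Trapezoidal AUC_0→10.75:
  [0→0.5]: (429.1+349.8)/2 × 0.5 = 194.725
  [0.5→1.5]: (349.8+232.4)/2 × 1 = 291.1
  [1.5→2.5]: (232.4+154.4)/2 × 1 = 193.4
  [2.5→8.5]: (154.4+13.3)/2 × 6 = 503.1
  [8.5→8.75]: (13.3+12.0)/2 × 0.25 = 3.1625
  [8.75→10.75]: (12.0+5.3)/2 × 2 = 17.3
  Sum = 1202.7875 µg/L·h
Extrapolated tail: C_last / k_e = 5.3 / 0.409 = 12.958
AUC_0→∞ = 1202.7875 + 12.958 = 1215.7455 µg/L·h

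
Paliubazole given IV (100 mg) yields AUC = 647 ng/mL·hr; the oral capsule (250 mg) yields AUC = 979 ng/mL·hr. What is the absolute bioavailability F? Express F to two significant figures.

F = (AUC_ev / D_ev) / (AUC_iv / D_iv)
  = (979/250) / (647/100)
  = 3.916 / 6.47 = 0.6053

F = 0.61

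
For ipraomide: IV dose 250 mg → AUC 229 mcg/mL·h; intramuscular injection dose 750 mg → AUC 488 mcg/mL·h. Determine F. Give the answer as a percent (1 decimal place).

F = 71.0%

F = (AUC_ev / D_ev) / (AUC_iv / D_iv)
  = (488/750) / (229/250)
  = 0.650667 / 0.916 = 0.7103
  = 71.03%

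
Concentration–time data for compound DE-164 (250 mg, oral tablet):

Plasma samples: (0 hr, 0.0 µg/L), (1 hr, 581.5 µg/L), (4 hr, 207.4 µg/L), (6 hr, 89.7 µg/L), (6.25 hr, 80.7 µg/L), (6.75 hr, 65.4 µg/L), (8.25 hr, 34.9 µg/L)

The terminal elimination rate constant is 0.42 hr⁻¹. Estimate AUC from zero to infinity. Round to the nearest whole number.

AUC = 1987 µg/L·hr

Trapezoidal AUC_0→8.25:
  [0→1]: (0.0+581.5)/2 × 1 = 290.75
  [1→4]: (581.5+207.4)/2 × 3 = 1183.35
  [4→6]: (207.4+89.7)/2 × 2 = 297.1
  [6→6.25]: (89.7+80.7)/2 × 0.25 = 21.3
  [6.25→6.75]: (80.7+65.4)/2 × 0.5 = 36.525
  [6.75→8.25]: (65.4+34.9)/2 × 1.5 = 75.225
  Sum = 1904.25 µg/L·hr
Extrapolated tail: C_last / k_e = 34.9 / 0.42 = 83.095
AUC_0→∞ = 1904.25 + 83.095 = 1987.345 µg/L·hr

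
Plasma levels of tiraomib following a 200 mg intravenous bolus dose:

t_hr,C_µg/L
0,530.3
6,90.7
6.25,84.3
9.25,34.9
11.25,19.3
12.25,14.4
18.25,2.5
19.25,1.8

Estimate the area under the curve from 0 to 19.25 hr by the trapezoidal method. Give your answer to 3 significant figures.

AUC = 2190 µg/L·hr

Trapezoidal AUC_0→19.25:
  [0→6]: (530.3+90.7)/2 × 6 = 1863.0
  [6→6.25]: (90.7+84.3)/2 × 0.25 = 21.875
  [6.25→9.25]: (84.3+34.9)/2 × 3 = 178.8
  [9.25→11.25]: (34.9+19.3)/2 × 2 = 54.2
  [11.25→12.25]: (19.3+14.4)/2 × 1 = 16.85
  [12.25→18.25]: (14.4+2.5)/2 × 6 = 50.7
  [18.25→19.25]: (2.5+1.8)/2 × 1 = 2.15
  Sum = 2187.575 µg/L·hr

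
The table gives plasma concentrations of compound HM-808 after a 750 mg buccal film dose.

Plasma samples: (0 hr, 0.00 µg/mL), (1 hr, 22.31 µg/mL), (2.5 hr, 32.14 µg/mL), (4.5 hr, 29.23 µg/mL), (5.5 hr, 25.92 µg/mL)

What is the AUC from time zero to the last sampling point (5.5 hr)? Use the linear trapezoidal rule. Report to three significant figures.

Trapezoidal AUC_0→5.5:
  [0→1]: (0.00+22.31)/2 × 1 = 11.155
  [1→2.5]: (22.31+32.14)/2 × 1.5 = 40.8375
  [2.5→4.5]: (32.14+29.23)/2 × 2 = 61.37
  [4.5→5.5]: (29.23+25.92)/2 × 1 = 27.575
  Sum = 140.9375 µg/mL·hr

AUC = 141 µg/mL·hr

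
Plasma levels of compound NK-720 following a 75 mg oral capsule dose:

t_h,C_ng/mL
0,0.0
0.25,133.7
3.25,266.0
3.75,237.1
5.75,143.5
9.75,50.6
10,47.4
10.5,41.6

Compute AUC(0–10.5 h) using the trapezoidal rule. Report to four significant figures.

AUC = 1545 ng/mL·h

Trapezoidal AUC_0→10.5:
  [0→0.25]: (0.0+133.7)/2 × 0.25 = 16.7125
  [0.25→3.25]: (133.7+266.0)/2 × 3 = 599.55
  [3.25→3.75]: (266.0+237.1)/2 × 0.5 = 125.775
  [3.75→5.75]: (237.1+143.5)/2 × 2 = 380.6
  [5.75→9.75]: (143.5+50.6)/2 × 4 = 388.2
  [9.75→10]: (50.6+47.4)/2 × 0.25 = 12.25
  [10→10.5]: (47.4+41.6)/2 × 0.5 = 22.25
  Sum = 1545.3375 ng/mL·h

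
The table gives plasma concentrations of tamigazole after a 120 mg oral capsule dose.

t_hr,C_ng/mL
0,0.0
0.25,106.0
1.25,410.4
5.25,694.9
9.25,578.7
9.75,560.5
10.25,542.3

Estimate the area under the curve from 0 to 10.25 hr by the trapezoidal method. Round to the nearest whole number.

Trapezoidal AUC_0→10.25:
  [0→0.25]: (0.0+106.0)/2 × 0.25 = 13.25
  [0.25→1.25]: (106.0+410.4)/2 × 1 = 258.2
  [1.25→5.25]: (410.4+694.9)/2 × 4 = 2210.6
  [5.25→9.25]: (694.9+578.7)/2 × 4 = 2547.2
  [9.25→9.75]: (578.7+560.5)/2 × 0.5 = 284.8
  [9.75→10.25]: (560.5+542.3)/2 × 0.5 = 275.7
  Sum = 5589.75 ng/mL·hr

AUC = 5590 ng/mL·hr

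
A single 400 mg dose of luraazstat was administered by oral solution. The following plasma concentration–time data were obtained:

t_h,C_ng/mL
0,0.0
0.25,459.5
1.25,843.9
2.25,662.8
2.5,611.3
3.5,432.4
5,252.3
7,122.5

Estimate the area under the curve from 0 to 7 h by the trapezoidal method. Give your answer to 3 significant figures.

Trapezoidal AUC_0→7:
  [0→0.25]: (0.0+459.5)/2 × 0.25 = 57.4375
  [0.25→1.25]: (459.5+843.9)/2 × 1 = 651.7
  [1.25→2.25]: (843.9+662.8)/2 × 1 = 753.35
  [2.25→2.5]: (662.8+611.3)/2 × 0.25 = 159.2625
  [2.5→3.5]: (611.3+432.4)/2 × 1 = 521.85
  [3.5→5]: (432.4+252.3)/2 × 1.5 = 513.525
  [5→7]: (252.3+122.5)/2 × 2 = 374.8
  Sum = 3031.925 ng/mL·h

AUC = 3030 ng/mL·h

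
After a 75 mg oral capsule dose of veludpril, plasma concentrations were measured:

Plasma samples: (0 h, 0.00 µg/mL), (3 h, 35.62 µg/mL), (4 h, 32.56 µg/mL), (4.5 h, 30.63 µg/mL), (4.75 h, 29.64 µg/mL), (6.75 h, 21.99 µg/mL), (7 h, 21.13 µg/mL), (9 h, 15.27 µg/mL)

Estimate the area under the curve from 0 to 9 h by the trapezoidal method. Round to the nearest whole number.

Trapezoidal AUC_0→9:
  [0→3]: (0.00+35.62)/2 × 3 = 53.43
  [3→4]: (35.62+32.56)/2 × 1 = 34.09
  [4→4.5]: (32.56+30.63)/2 × 0.5 = 15.7975
  [4.5→4.75]: (30.63+29.64)/2 × 0.25 = 7.53375
  [4.75→6.75]: (29.64+21.99)/2 × 2 = 51.63
  [6.75→7]: (21.99+21.13)/2 × 0.25 = 5.39
  [7→9]: (21.13+15.27)/2 × 2 = 36.4
  Sum = 204.27125 µg/mL·h

AUC = 204 µg/mL·h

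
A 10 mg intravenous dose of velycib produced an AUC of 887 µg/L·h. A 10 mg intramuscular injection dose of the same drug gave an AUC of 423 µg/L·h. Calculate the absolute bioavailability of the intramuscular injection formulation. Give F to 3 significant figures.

F = (AUC_ev / D_ev) / (AUC_iv / D_iv)
  = (423/10) / (887/10)
  = 42.3 / 88.7 = 0.4769

F = 0.477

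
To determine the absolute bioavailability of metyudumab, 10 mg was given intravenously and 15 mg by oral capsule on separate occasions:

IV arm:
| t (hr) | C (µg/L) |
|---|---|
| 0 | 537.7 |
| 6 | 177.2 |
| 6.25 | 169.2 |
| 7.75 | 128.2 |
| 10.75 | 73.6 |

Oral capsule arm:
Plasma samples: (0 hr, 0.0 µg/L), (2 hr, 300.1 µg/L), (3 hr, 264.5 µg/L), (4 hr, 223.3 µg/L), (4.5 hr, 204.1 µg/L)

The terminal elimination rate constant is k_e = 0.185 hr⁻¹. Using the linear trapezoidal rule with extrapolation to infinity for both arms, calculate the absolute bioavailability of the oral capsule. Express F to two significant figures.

Trapezoidal AUC_0→10.75 (IV):
  [0→6]: (537.7+177.2)/2 × 6 = 2144.7
  [6→6.25]: (177.2+169.2)/2 × 0.25 = 43.3
  [6.25→7.75]: (169.2+128.2)/2 × 1.5 = 223.05
  [7.75→10.75]: (128.2+73.6)/2 × 3 = 302.7
  Sum = 2713.75 µg/L·hr
IV tail: 73.6/0.185 = 397.838; AUC_iv,0→∞ = 2713.75 + 397.838 = 3111.588 µg/L·hr
Trapezoidal AUC_0→4.5 (oral capsule):
  [0→2]: (0.0+300.1)/2 × 2 = 300.1
  [2→3]: (300.1+264.5)/2 × 1 = 282.3
  [3→4]: (264.5+223.3)/2 × 1 = 243.9
  [4→4.5]: (223.3+204.1)/2 × 0.5 = 106.85
  Sum = 933.15 µg/L·hr
oral capsule tail: 204.1/0.185 = 1103.243; AUC_ev,0→∞ = 933.15 + 1103.243 = 2036.393 µg/L·hr
F = (AUC_ev/D_ev)/(AUC_iv/D_iv) = (2036.393/15)/(3111.588/10) = 135.76/311.1588 = 0.4363

F = 0.44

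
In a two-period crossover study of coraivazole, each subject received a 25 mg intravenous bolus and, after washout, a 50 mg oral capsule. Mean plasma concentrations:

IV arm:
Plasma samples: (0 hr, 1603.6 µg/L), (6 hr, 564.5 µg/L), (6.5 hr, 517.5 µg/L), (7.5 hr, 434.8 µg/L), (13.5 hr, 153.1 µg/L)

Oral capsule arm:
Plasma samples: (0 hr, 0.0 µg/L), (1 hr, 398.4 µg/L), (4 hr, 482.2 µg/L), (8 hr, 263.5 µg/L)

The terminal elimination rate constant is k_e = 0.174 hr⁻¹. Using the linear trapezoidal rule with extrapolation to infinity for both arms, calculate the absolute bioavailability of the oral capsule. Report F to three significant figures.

Trapezoidal AUC_0→13.5 (IV):
  [0→6]: (1603.6+564.5)/2 × 6 = 6504.3
  [6→6.5]: (564.5+517.5)/2 × 0.5 = 270.5
  [6.5→7.5]: (517.5+434.8)/2 × 1 = 476.15
  [7.5→13.5]: (434.8+153.1)/2 × 6 = 1763.7
  Sum = 9014.65 µg/L·hr
IV tail: 153.1/0.174 = 879.885; AUC_iv,0→∞ = 9014.65 + 879.885 = 9894.535 µg/L·hr
Trapezoidal AUC_0→8 (oral capsule):
  [0→1]: (0.0+398.4)/2 × 1 = 199.2
  [1→4]: (398.4+482.2)/2 × 3 = 1320.9
  [4→8]: (482.2+263.5)/2 × 4 = 1491.4
  Sum = 3011.5 µg/L·hr
oral capsule tail: 263.5/0.174 = 1514.368; AUC_ev,0→∞ = 3011.5 + 1514.368 = 4525.868 µg/L·hr
F = (AUC_ev/D_ev)/(AUC_iv/D_iv) = (4525.868/50)/(9894.535/25) = 90.51736/395.7814 = 0.2287

F = 0.229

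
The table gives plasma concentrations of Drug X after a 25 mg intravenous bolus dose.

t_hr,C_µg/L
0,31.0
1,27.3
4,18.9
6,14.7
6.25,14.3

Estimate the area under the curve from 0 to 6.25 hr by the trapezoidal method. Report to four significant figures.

Trapezoidal AUC_0→6.25:
  [0→1]: (31.0+27.3)/2 × 1 = 29.15
  [1→4]: (27.3+18.9)/2 × 3 = 69.3
  [4→6]: (18.9+14.7)/2 × 2 = 33.6
  [6→6.25]: (14.7+14.3)/2 × 0.25 = 3.625
  Sum = 135.675 µg/L·hr

AUC = 135.7 µg/L·hr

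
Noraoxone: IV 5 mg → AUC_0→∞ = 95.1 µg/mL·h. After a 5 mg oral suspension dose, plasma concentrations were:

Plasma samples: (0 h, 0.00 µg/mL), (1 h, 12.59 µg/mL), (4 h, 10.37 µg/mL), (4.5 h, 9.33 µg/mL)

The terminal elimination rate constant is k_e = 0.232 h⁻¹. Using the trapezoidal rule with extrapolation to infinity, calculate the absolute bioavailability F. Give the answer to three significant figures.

F = 0.903

Trapezoidal AUC_0→4.5 (oral suspension):
  [0→1]: (0.00+12.59)/2 × 1 = 6.295
  [1→4]: (12.59+10.37)/2 × 3 = 34.44
  [4→4.5]: (10.37+9.33)/2 × 0.5 = 4.925
  Sum = 45.66 µg/mL·h
Tail: C_last/k_e = 9.33/0.232 = 40.216
AUC_0→∞ (oral suspension) = 45.66 + 40.216 = 85.876 µg/mL·h
F = (AUC_ev/D_ev)/(AUC_iv/D_iv) = (85.876/5)/(95.1/5) = 17.1752/19.02 = 0.9030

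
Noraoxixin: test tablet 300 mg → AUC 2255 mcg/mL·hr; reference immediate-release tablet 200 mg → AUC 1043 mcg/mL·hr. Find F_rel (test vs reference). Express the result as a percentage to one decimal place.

F_rel = 144.1%

F_rel = (AUC_test/D_test) / (AUC_ref/D_ref)
      = (2255/300) / (1043/200)
      = 7.51667 / 5.215 = 1.4414 = 144.14%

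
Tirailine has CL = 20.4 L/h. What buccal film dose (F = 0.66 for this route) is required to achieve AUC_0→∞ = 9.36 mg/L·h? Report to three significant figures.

Dose = 289 mg

Dose = CL × AUC_0→∞ / F
     = 20.4 × 9.36 / 0.66 = 289.309 mg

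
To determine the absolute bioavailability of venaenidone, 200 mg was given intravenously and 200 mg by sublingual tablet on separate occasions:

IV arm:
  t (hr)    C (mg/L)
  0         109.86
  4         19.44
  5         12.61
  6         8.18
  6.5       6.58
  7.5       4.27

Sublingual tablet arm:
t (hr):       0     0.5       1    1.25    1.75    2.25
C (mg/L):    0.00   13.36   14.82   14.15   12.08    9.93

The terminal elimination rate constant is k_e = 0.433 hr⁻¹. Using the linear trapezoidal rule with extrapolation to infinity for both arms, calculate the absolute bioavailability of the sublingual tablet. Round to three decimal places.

Trapezoidal AUC_0→7.5 (IV):
  [0→4]: (109.86+19.44)/2 × 4 = 258.6
  [4→5]: (19.44+12.61)/2 × 1 = 16.025
  [5→6]: (12.61+8.18)/2 × 1 = 10.395
  [6→6.5]: (8.18+6.58)/2 × 0.5 = 3.69
  [6.5→7.5]: (6.58+4.27)/2 × 1 = 5.425
  Sum = 294.135 mg/L·hr
IV tail: 4.27/0.433 = 9.861; AUC_iv,0→∞ = 294.135 + 9.861 = 303.996 mg/L·hr
Trapezoidal AUC_0→2.25 (sublingual tablet):
  [0→0.5]: (0.00+13.36)/2 × 0.5 = 3.34
  [0.5→1]: (13.36+14.82)/2 × 0.5 = 7.045
  [1→1.25]: (14.82+14.15)/2 × 0.25 = 3.62125
  [1.25→1.75]: (14.15+12.08)/2 × 0.5 = 6.5575
  [1.75→2.25]: (12.08+9.93)/2 × 0.5 = 5.5025
  Sum = 26.06625 mg/L·hr
sublingual tablet tail: 9.93/0.433 = 22.933; AUC_ev,0→∞ = 26.06625 + 22.933 = 48.99925 mg/L·hr
F = (AUC_ev/D_ev)/(AUC_iv/D_iv) = (48.99925/200)/(303.996/200) = 0.24499625/1.51998 = 0.1612

F = 0.161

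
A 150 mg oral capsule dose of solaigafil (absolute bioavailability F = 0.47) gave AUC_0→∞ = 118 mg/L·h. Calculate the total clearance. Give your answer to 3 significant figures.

CL = 0.597 L/h

CL = F × Dose / AUC_0→∞
   = 0.47 × 150 / 118 = 0.597458 L/h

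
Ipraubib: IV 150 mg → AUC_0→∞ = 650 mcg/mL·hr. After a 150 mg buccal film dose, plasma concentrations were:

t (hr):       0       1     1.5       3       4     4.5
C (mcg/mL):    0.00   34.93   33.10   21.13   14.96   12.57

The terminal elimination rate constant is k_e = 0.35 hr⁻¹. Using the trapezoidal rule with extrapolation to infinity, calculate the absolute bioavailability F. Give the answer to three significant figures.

Trapezoidal AUC_0→4.5 (buccal film):
  [0→1]: (0.00+34.93)/2 × 1 = 17.465
  [1→1.5]: (34.93+33.10)/2 × 0.5 = 17.0075
  [1.5→3]: (33.10+21.13)/2 × 1.5 = 40.6725
  [3→4]: (21.13+14.96)/2 × 1 = 18.045
  [4→4.5]: (14.96+12.57)/2 × 0.5 = 6.8825
  Sum = 100.0725 mcg/mL·hr
Tail: C_last/k_e = 12.57/0.35 = 35.914
AUC_0→∞ (buccal film) = 100.0725 + 35.914 = 135.9865 mcg/mL·hr
F = (AUC_ev/D_ev)/(AUC_iv/D_iv) = (135.9865/150)/(650/150) = 0.906577/4.33333 = 0.2092

F = 0.209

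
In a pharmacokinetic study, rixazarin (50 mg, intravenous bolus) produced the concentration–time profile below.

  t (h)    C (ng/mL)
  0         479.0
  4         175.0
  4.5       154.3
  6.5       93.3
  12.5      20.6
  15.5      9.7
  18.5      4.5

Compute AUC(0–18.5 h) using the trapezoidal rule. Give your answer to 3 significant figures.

AUC = 2050 ng/mL·h

Trapezoidal AUC_0→18.5:
  [0→4]: (479.0+175.0)/2 × 4 = 1308.0
  [4→4.5]: (175.0+154.3)/2 × 0.5 = 82.325
  [4.5→6.5]: (154.3+93.3)/2 × 2 = 247.6
  [6.5→12.5]: (93.3+20.6)/2 × 6 = 341.7
  [12.5→15.5]: (20.6+9.7)/2 × 3 = 45.45
  [15.5→18.5]: (9.7+4.5)/2 × 3 = 21.3
  Sum = 2046.375 ng/mL·h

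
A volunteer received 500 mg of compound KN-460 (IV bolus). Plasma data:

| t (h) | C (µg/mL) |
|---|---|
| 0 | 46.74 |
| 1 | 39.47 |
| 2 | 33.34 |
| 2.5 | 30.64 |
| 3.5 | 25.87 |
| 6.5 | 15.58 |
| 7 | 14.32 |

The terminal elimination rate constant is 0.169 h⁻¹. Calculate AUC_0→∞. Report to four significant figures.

Trapezoidal AUC_0→7:
  [0→1]: (46.74+39.47)/2 × 1 = 43.105
  [1→2]: (39.47+33.34)/2 × 1 = 36.405
  [2→2.5]: (33.34+30.64)/2 × 0.5 = 15.995
  [2.5→3.5]: (30.64+25.87)/2 × 1 = 28.255
  [3.5→6.5]: (25.87+15.58)/2 × 3 = 62.175
  [6.5→7]: (15.58+14.32)/2 × 0.5 = 7.475
  Sum = 193.41 µg/mL·h
Extrapolated tail: C_last / k_e = 14.32 / 0.169 = 84.734
AUC_0→∞ = 193.41 + 84.734 = 278.144 µg/mL·h

AUC = 278.1 µg/mL·h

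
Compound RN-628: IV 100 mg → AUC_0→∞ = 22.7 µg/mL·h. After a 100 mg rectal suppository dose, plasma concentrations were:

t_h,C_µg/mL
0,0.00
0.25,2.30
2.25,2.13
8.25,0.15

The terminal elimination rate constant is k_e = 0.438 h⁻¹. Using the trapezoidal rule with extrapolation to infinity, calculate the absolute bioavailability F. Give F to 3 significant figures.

Trapezoidal AUC_0→8.25 (rectal suppository):
  [0→0.25]: (0.00+2.30)/2 × 0.25 = 0.2875
  [0.25→2.25]: (2.30+2.13)/2 × 2 = 4.43
  [2.25→8.25]: (2.13+0.15)/2 × 6 = 6.84
  Sum = 11.5575 µg/mL·h
Tail: C_last/k_e = 0.15/0.438 = 0.342
AUC_0→∞ (rectal suppository) = 11.5575 + 0.342 = 11.8995 µg/mL·h
F = (AUC_ev/D_ev)/(AUC_iv/D_iv) = (11.8995/100)/(22.7/100) = 0.118995/0.227 = 0.5242

F = 0.524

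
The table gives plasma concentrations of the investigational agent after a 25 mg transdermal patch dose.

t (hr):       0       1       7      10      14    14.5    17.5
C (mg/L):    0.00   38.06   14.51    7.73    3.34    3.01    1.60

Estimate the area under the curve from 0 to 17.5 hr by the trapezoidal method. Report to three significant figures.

AUC = 241 mg/L·hr

Trapezoidal AUC_0→17.5:
  [0→1]: (0.00+38.06)/2 × 1 = 19.03
  [1→7]: (38.06+14.51)/2 × 6 = 157.71
  [7→10]: (14.51+7.73)/2 × 3 = 33.36
  [10→14]: (7.73+3.34)/2 × 4 = 22.14
  [14→14.5]: (3.34+3.01)/2 × 0.5 = 1.5875
  [14.5→17.5]: (3.01+1.60)/2 × 3 = 6.915
  Sum = 240.7425 mg/L·hr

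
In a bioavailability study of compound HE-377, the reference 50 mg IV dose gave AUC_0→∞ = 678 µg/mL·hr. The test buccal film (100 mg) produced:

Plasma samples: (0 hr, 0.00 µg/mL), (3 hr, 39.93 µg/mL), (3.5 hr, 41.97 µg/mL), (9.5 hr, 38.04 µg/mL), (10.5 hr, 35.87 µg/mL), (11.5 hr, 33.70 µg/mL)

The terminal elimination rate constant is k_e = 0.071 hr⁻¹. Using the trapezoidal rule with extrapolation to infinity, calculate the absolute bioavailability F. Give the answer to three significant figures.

Trapezoidal AUC_0→11.5 (buccal film):
  [0→3]: (0.00+39.93)/2 × 3 = 59.895
  [3→3.5]: (39.93+41.97)/2 × 0.5 = 20.475
  [3.5→9.5]: (41.97+38.04)/2 × 6 = 240.03
  [9.5→10.5]: (38.04+35.87)/2 × 1 = 36.955
  [10.5→11.5]: (35.87+33.70)/2 × 1 = 34.785
  Sum = 392.14 µg/mL·hr
Tail: C_last/k_e = 33.70/0.071 = 474.648
AUC_0→∞ (buccal film) = 392.14 + 474.648 = 866.788 µg/mL·hr
F = (AUC_ev/D_ev)/(AUC_iv/D_iv) = (866.788/100)/(678/50) = 8.66788/13.56 = 0.6392

F = 0.639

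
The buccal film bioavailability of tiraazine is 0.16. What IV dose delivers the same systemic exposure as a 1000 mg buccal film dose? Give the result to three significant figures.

D_iv = 160 mg

Systemic exposure from an extravascular dose = F × D_ev, so the equivalent IV dose is F × D_ev.
D_iv = F × D_ev = 0.16 × 1000 = 160 mg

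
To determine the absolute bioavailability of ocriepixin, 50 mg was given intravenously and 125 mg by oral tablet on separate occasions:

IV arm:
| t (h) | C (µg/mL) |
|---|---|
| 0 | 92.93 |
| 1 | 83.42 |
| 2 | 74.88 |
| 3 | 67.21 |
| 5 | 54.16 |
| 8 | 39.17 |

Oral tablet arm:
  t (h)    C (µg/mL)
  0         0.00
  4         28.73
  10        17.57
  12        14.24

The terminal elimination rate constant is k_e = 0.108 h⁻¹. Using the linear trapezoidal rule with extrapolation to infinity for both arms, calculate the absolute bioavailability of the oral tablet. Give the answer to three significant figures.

F = 0.167

Trapezoidal AUC_0→8 (IV):
  [0→1]: (92.93+83.42)/2 × 1 = 88.175
  [1→2]: (83.42+74.88)/2 × 1 = 79.15
  [2→3]: (74.88+67.21)/2 × 1 = 71.045
  [3→5]: (67.21+54.16)/2 × 2 = 121.37
  [5→8]: (54.16+39.17)/2 × 3 = 139.995
  Sum = 499.735 µg/mL·h
IV tail: 39.17/0.108 = 362.685; AUC_iv,0→∞ = 499.735 + 362.685 = 862.42 µg/mL·h
Trapezoidal AUC_0→12 (oral tablet):
  [0→4]: (0.00+28.73)/2 × 4 = 57.46
  [4→10]: (28.73+17.57)/2 × 6 = 138.9
  [10→12]: (17.57+14.24)/2 × 2 = 31.81
  Sum = 228.17 µg/mL·h
oral tablet tail: 14.24/0.108 = 131.852; AUC_ev,0→∞ = 228.17 + 131.852 = 360.022 µg/mL·h
F = (AUC_ev/D_ev)/(AUC_iv/D_iv) = (360.022/125)/(862.42/50) = 2.880176/17.2484 = 0.1670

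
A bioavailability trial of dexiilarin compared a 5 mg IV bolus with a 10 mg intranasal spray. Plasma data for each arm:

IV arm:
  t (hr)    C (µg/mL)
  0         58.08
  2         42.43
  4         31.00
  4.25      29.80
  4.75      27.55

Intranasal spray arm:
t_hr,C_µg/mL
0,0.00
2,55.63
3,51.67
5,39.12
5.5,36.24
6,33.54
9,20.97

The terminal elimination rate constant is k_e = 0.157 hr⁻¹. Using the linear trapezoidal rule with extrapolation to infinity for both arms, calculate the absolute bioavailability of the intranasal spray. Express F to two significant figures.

Trapezoidal AUC_0→4.75 (IV):
  [0→2]: (58.08+42.43)/2 × 2 = 100.51
  [2→4]: (42.43+31.00)/2 × 2 = 73.43
  [4→4.25]: (31.00+29.80)/2 × 0.25 = 7.6
  [4.25→4.75]: (29.80+27.55)/2 × 0.5 = 14.3375
  Sum = 195.8775 µg/mL·hr
IV tail: 27.55/0.157 = 175.478; AUC_iv,0→∞ = 195.8775 + 175.478 = 371.3555 µg/mL·hr
Trapezoidal AUC_0→9 (intranasal spray):
  [0→2]: (0.00+55.63)/2 × 2 = 55.63
  [2→3]: (55.63+51.67)/2 × 1 = 53.65
  [3→5]: (51.67+39.12)/2 × 2 = 90.79
  [5→5.5]: (39.12+36.24)/2 × 0.5 = 18.84
  [5.5→6]: (36.24+33.54)/2 × 0.5 = 17.445
  [6→9]: (33.54+20.97)/2 × 3 = 81.765
  Sum = 318.12 µg/mL·hr
intranasal spray tail: 20.97/0.157 = 133.567; AUC_ev,0→∞ = 318.12 + 133.567 = 451.687 µg/mL·hr
F = (AUC_ev/D_ev)/(AUC_iv/D_iv) = (451.687/10)/(371.3555/5) = 45.1687/74.2711 = 0.6082

F = 0.61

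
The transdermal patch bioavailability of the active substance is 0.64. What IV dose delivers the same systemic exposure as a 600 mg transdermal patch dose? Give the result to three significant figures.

Systemic exposure from an extravascular dose = F × D_ev, so the equivalent IV dose is F × D_ev.
D_iv = F × D_ev = 0.64 × 600 = 384 mg

D_iv = 384 mg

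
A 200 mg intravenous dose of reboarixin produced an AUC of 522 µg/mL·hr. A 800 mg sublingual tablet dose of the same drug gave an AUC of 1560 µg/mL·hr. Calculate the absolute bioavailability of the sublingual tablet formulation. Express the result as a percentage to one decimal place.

F = (AUC_ev / D_ev) / (AUC_iv / D_iv)
  = (1560/800) / (522/200)
  = 1.95 / 2.61 = 0.7471
  = 74.71%

F = 74.7%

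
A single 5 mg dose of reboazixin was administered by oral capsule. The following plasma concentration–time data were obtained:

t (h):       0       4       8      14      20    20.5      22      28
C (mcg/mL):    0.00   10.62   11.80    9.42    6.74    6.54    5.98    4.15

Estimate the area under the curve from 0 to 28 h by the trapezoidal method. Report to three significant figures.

AUC = 221 mcg/mL·h

Trapezoidal AUC_0→28:
  [0→4]: (0.00+10.62)/2 × 4 = 21.24
  [4→8]: (10.62+11.80)/2 × 4 = 44.84
  [8→14]: (11.80+9.42)/2 × 6 = 63.66
  [14→20]: (9.42+6.74)/2 × 6 = 48.48
  [20→20.5]: (6.74+6.54)/2 × 0.5 = 3.32
  [20.5→22]: (6.54+5.98)/2 × 1.5 = 9.39
  [22→28]: (5.98+4.15)/2 × 6 = 30.39
  Sum = 221.32 mcg/mL·h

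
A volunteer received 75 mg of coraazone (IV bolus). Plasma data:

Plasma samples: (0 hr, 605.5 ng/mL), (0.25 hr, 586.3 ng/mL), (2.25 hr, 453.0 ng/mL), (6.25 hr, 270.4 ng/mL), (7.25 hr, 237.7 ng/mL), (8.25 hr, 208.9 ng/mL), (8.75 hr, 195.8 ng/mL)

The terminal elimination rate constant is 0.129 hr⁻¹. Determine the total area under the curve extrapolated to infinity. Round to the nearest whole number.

Trapezoidal AUC_0→8.75:
  [0→0.25]: (605.5+586.3)/2 × 0.25 = 148.975
  [0.25→2.25]: (586.3+453.0)/2 × 2 = 1039.3
  [2.25→6.25]: (453.0+270.4)/2 × 4 = 1446.8
  [6.25→7.25]: (270.4+237.7)/2 × 1 = 254.05
  [7.25→8.25]: (237.7+208.9)/2 × 1 = 223.3
  [8.25→8.75]: (208.9+195.8)/2 × 0.5 = 101.175
  Sum = 3213.6 ng/mL·hr
Extrapolated tail: C_last / k_e = 195.8 / 0.129 = 1517.829
AUC_0→∞ = 3213.6 + 1517.829 = 4731.429 ng/mL·hr

AUC = 4731 ng/mL·hr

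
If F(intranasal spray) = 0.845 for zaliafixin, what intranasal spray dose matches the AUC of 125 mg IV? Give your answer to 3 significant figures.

For equal systemic exposure: F × D_ev = D_iv
D_ev = D_iv / F = 125 / 0.845 = 147.929 mg

D_intranasal = 148 mg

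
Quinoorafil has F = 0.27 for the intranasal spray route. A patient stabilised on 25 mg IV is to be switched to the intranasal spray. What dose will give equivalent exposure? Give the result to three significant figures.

D_intranasal = 92.6 mg

For equal systemic exposure: F × D_ev = D_iv
D_ev = D_iv / F = 25 / 0.27 = 92.5926 mg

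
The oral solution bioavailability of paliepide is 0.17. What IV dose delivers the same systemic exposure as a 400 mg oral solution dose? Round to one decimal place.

D_iv = 68.0 mg

Systemic exposure from an extravascular dose = F × D_ev, so the equivalent IV dose is F × D_ev.
D_iv = F × D_ev = 0.17 × 400 = 68 mg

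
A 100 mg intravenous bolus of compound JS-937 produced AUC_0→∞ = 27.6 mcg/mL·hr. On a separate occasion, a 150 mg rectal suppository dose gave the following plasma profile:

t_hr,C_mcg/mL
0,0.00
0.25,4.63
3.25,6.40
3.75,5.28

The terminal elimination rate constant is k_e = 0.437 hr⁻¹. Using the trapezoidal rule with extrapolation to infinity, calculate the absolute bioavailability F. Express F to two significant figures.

Trapezoidal AUC_0→3.75 (rectal suppository):
  [0→0.25]: (0.00+4.63)/2 × 0.25 = 0.57875
  [0.25→3.25]: (4.63+6.40)/2 × 3 = 16.545
  [3.25→3.75]: (6.40+5.28)/2 × 0.5 = 2.92
  Sum = 20.04375 mcg/mL·hr
Tail: C_last/k_e = 5.28/0.437 = 12.082
AUC_0→∞ (rectal suppository) = 20.04375 + 12.082 = 32.12575 mcg/mL·hr
F = (AUC_ev/D_ev)/(AUC_iv/D_iv) = (32.12575/150)/(27.6/100) = 0.214172/0.276 = 0.7760

F = 0.78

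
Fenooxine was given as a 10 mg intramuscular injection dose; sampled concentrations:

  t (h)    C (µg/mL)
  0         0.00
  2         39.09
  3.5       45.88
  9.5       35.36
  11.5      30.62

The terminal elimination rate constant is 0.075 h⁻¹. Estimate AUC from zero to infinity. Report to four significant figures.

Trapezoidal AUC_0→11.5:
  [0→2]: (0.00+39.09)/2 × 2 = 39.09
  [2→3.5]: (39.09+45.88)/2 × 1.5 = 63.7275
  [3.5→9.5]: (45.88+35.36)/2 × 6 = 243.72
  [9.5→11.5]: (35.36+30.62)/2 × 2 = 65.98
  Sum = 412.5175 µg/mL·h
Extrapolated tail: C_last / k_e = 30.62 / 0.075 = 408.267
AUC_0→∞ = 412.5175 + 408.267 = 820.7845 µg/mL·h

AUC = 820.8 µg/mL·h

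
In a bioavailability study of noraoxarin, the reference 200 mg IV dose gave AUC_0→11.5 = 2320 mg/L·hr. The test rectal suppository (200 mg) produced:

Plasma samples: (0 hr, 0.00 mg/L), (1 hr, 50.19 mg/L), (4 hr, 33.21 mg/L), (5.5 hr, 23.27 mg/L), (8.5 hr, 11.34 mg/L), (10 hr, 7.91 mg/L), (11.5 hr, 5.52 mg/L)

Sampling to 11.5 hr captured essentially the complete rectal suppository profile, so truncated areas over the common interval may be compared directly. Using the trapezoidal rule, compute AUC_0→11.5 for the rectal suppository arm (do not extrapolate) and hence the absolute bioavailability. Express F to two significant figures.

F = 0.12

Trapezoidal AUC_0→11.5 (rectal suppository):
  [0→1]: (0.00+50.19)/2 × 1 = 25.095
  [1→4]: (50.19+33.21)/2 × 3 = 125.1
  [4→5.5]: (33.21+23.27)/2 × 1.5 = 42.36
  [5.5→8.5]: (23.27+11.34)/2 × 3 = 51.915
  [8.5→10]: (11.34+7.91)/2 × 1.5 = 14.4375
  [10→11.5]: (7.91+5.52)/2 × 1.5 = 10.0725
  Sum = 268.98 mg/L·hr
F = (AUC_ev/D_ev)/(AUC_iv/D_iv) = (268.98/200)/(2320/200) = 1.3449/11.6 = 0.1159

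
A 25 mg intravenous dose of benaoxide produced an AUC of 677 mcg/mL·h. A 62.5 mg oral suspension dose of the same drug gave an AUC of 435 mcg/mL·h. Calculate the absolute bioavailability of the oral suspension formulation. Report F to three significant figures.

F = (AUC_ev / D_ev) / (AUC_iv / D_iv)
  = (435/62.5) / (677/25)
  = 6.96 / 27.08 = 0.2570

F = 0.257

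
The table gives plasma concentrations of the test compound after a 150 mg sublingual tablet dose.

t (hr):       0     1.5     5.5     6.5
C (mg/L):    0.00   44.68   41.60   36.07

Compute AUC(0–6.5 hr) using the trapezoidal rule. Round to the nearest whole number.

Trapezoidal AUC_0→6.5:
  [0→1.5]: (0.00+44.68)/2 × 1.5 = 33.51
  [1.5→5.5]: (44.68+41.60)/2 × 4 = 172.56
  [5.5→6.5]: (41.60+36.07)/2 × 1 = 38.835
  Sum = 244.905 mg/L·hr

AUC = 245 mg/L·hr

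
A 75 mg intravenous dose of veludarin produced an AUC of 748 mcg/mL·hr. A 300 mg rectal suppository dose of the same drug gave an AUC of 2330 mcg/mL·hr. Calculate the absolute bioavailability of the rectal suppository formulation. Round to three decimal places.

F = 0.779

F = (AUC_ev / D_ev) / (AUC_iv / D_iv)
  = (2330/300) / (748/75)
  = 7.76667 / 9.97333 = 0.7787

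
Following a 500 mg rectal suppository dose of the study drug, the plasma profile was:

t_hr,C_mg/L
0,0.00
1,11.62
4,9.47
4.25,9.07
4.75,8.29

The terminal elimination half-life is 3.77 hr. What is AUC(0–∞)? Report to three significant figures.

AUC = 89.2 mg/L·hr

Trapezoidal AUC_0→4.75:
  [0→1]: (0.00+11.62)/2 × 1 = 5.81
  [1→4]: (11.62+9.47)/2 × 3 = 31.635
  [4→4.25]: (9.47+9.07)/2 × 0.25 = 2.3175
  [4.25→4.75]: (9.07+8.29)/2 × 0.5 = 4.34
  Sum = 44.1025 mg/L·hr
k_e = ln2 / t½ = 0.693147 / 3.77 = 0.1839 hr^-1
Extrapolated tail: C_last / k_e = 8.29 / 0.1839 = 45.079
AUC_0→∞ = 44.1025 + 45.079 = 89.1815 mg/L·hr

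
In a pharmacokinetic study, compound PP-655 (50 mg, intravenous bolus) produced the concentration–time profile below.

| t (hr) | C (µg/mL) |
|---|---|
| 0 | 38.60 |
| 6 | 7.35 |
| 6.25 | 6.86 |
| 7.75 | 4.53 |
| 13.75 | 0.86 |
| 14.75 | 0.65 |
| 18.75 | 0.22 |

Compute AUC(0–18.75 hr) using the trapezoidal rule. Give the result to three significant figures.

AUC = 167 µg/mL·hr

Trapezoidal AUC_0→18.75:
  [0→6]: (38.60+7.35)/2 × 6 = 137.85
  [6→6.25]: (7.35+6.86)/2 × 0.25 = 1.77625
  [6.25→7.75]: (6.86+4.53)/2 × 1.5 = 8.5425
  [7.75→13.75]: (4.53+0.86)/2 × 6 = 16.17
  [13.75→14.75]: (0.86+0.65)/2 × 1 = 0.755
  [14.75→18.75]: (0.65+0.22)/2 × 4 = 1.74
  Sum = 166.83375 µg/mL·hr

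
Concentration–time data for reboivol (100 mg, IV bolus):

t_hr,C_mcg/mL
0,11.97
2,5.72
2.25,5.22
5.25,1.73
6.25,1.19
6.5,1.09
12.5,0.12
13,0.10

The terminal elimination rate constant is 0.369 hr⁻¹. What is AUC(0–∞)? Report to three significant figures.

Trapezoidal AUC_0→13:
  [0→2]: (11.97+5.72)/2 × 2 = 17.69
  [2→2.25]: (5.72+5.22)/2 × 0.25 = 1.3675
  [2.25→5.25]: (5.22+1.73)/2 × 3 = 10.425
  [5.25→6.25]: (1.73+1.19)/2 × 1 = 1.46
  [6.25→6.5]: (1.19+1.09)/2 × 0.25 = 0.285
  [6.5→12.5]: (1.09+0.12)/2 × 6 = 3.63
  [12.5→13]: (0.12+0.10)/2 × 0.5 = 0.055
  Sum = 34.9125 mcg/mL·hr
Extrapolated tail: C_last / k_e = 0.10 / 0.369 = 0.271
AUC_0→∞ = 34.9125 + 0.271 = 35.1835 mcg/mL·hr

AUC = 35.2 mcg/mL·hr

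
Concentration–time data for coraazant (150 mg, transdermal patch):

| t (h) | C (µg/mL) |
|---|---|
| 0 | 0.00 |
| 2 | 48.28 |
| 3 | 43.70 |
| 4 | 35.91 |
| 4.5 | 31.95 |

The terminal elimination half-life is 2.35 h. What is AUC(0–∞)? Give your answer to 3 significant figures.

AUC = 259 µg/mL·h

Trapezoidal AUC_0→4.5:
  [0→2]: (0.00+48.28)/2 × 2 = 48.28
  [2→3]: (48.28+43.70)/2 × 1 = 45.99
  [3→4]: (43.70+35.91)/2 × 1 = 39.805
  [4→4.5]: (35.91+31.95)/2 × 0.5 = 16.965
  Sum = 151.04 µg/mL·h
k_e = ln2 / t½ = 0.693147 / 2.35 = 0.2950 h^-1
Extrapolated tail: C_last / k_e = 31.95 / 0.295 = 108.305
AUC_0→∞ = 151.04 + 108.305 = 259.345 µg/mL·h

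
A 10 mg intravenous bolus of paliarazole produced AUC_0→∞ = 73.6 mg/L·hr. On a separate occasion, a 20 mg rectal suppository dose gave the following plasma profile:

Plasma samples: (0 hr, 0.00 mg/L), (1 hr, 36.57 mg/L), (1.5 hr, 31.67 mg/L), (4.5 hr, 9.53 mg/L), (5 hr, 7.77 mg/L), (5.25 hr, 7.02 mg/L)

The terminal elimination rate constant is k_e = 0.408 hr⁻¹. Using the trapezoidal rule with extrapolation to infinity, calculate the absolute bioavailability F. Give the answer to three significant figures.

F = 0.819

Trapezoidal AUC_0→5.25 (rectal suppository):
  [0→1]: (0.00+36.57)/2 × 1 = 18.285
  [1→1.5]: (36.57+31.67)/2 × 0.5 = 17.06
  [1.5→4.5]: (31.67+9.53)/2 × 3 = 61.8
  [4.5→5]: (9.53+7.77)/2 × 0.5 = 4.325
  [5→5.25]: (7.77+7.02)/2 × 0.25 = 1.84875
  Sum = 103.31875 mg/L·hr
Tail: C_last/k_e = 7.02/0.408 = 17.206
AUC_0→∞ (rectal suppository) = 103.31875 + 17.206 = 120.52475 mg/L·hr
F = (AUC_ev/D_ev)/(AUC_iv/D_iv) = (120.52475/20)/(73.6/10) = 6.0262375/7.36 = 0.8188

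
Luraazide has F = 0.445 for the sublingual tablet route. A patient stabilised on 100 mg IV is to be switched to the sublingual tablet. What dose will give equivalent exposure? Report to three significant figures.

For equal systemic exposure: F × D_ev = D_iv
D_ev = D_iv / F = 100 / 0.445 = 224.719 mg

D_sublingual = 225 mg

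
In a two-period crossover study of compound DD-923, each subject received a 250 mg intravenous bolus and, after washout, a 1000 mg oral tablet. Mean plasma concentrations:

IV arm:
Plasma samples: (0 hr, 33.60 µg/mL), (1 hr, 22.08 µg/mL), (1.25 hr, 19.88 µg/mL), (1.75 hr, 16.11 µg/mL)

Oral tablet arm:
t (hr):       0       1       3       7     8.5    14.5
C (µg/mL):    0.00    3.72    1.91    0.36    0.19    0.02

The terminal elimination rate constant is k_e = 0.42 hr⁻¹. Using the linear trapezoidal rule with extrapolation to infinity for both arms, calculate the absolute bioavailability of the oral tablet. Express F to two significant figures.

Trapezoidal AUC_0→1.75 (IV):
  [0→1]: (33.60+22.08)/2 × 1 = 27.84
  [1→1.25]: (22.08+19.88)/2 × 0.25 = 5.245
  [1.25→1.75]: (19.88+16.11)/2 × 0.5 = 8.9975
  Sum = 42.0825 µg/mL·hr
IV tail: 16.11/0.42 = 38.357; AUC_iv,0→∞ = 42.0825 + 38.357 = 80.4395 µg/mL·hr
Trapezoidal AUC_0→14.5 (oral tablet):
  [0→1]: (0.00+3.72)/2 × 1 = 1.86
  [1→3]: (3.72+1.91)/2 × 2 = 5.63
  [3→7]: (1.91+0.36)/2 × 4 = 4.54
  [7→8.5]: (0.36+0.19)/2 × 1.5 = 0.4125
  [8.5→14.5]: (0.19+0.02)/2 × 6 = 0.63
  Sum = 13.0725 µg/mL·hr
oral tablet tail: 0.02/0.42 = 0.048; AUC_ev,0→∞ = 13.0725 + 0.048 = 13.1205 µg/mL·hr
F = (AUC_ev/D_ev)/(AUC_iv/D_iv) = (13.1205/1000)/(80.4395/250) = 0.0131205/0.321758 = 0.0408

F = 0.041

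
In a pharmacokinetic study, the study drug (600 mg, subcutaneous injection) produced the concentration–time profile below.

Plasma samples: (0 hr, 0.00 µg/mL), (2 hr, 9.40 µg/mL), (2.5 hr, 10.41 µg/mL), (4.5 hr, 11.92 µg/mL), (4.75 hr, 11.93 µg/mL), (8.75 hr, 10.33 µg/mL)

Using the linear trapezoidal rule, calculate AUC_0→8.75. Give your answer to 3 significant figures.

AUC = 84.2 µg/mL·hr

Trapezoidal AUC_0→8.75:
  [0→2]: (0.00+9.40)/2 × 2 = 9.4
  [2→2.5]: (9.40+10.41)/2 × 0.5 = 4.9525
  [2.5→4.5]: (10.41+11.92)/2 × 2 = 22.33
  [4.5→4.75]: (11.92+11.93)/2 × 0.25 = 2.98125
  [4.75→8.75]: (11.93+10.33)/2 × 4 = 44.52
  Sum = 84.18375 µg/mL·hr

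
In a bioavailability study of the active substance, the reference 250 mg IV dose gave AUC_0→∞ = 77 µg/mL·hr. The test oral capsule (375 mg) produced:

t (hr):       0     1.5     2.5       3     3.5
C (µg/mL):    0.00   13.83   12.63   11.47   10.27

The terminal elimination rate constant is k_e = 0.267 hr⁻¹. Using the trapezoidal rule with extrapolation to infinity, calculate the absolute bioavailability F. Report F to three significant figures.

F = 0.637

Trapezoidal AUC_0→3.5 (oral capsule):
  [0→1.5]: (0.00+13.83)/2 × 1.5 = 10.3725
  [1.5→2.5]: (13.83+12.63)/2 × 1 = 13.23
  [2.5→3]: (12.63+11.47)/2 × 0.5 = 6.025
  [3→3.5]: (11.47+10.27)/2 × 0.5 = 5.435
  Sum = 35.0625 µg/mL·hr
Tail: C_last/k_e = 10.27/0.267 = 38.464
AUC_0→∞ (oral capsule) = 35.0625 + 38.464 = 73.5265 µg/mL·hr
F = (AUC_ev/D_ev)/(AUC_iv/D_iv) = (73.5265/375)/(77/250) = 0.196071/0.308 = 0.6366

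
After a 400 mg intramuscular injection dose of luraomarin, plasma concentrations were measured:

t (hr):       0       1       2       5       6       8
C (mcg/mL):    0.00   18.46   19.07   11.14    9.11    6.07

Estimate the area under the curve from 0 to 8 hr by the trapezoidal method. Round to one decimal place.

Trapezoidal AUC_0→8:
  [0→1]: (0.00+18.46)/2 × 1 = 9.23
  [1→2]: (18.46+19.07)/2 × 1 = 18.765
  [2→5]: (19.07+11.14)/2 × 3 = 45.315
  [5→6]: (11.14+9.11)/2 × 1 = 10.125
  [6→8]: (9.11+6.07)/2 × 2 = 15.18
  Sum = 98.615 mcg/mL·hr

AUC = 98.6 mcg/mL·hr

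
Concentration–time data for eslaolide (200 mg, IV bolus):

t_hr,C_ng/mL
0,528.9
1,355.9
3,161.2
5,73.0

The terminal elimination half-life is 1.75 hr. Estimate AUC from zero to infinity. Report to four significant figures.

Trapezoidal AUC_0→5:
  [0→1]: (528.9+355.9)/2 × 1 = 442.4
  [1→3]: (355.9+161.2)/2 × 2 = 517.1
  [3→5]: (161.2+73.0)/2 × 2 = 234.2
  Sum = 1193.7 ng/mL·hr
k_e = ln2 / t½ = 0.693147 / 1.75 = 0.3961 hr^-1
Extrapolated tail: C_last / k_e = 73.0 / 0.3961 = 184.297
AUC_0→∞ = 1193.7 + 184.297 = 1377.997 ng/mL·hr

AUC = 1378 ng/mL·hr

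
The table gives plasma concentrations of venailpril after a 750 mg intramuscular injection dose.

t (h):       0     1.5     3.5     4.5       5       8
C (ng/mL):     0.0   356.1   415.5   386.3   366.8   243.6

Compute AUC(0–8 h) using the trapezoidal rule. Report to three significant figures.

Trapezoidal AUC_0→8:
  [0→1.5]: (0.0+356.1)/2 × 1.5 = 267.075
  [1.5→3.5]: (356.1+415.5)/2 × 2 = 771.6
  [3.5→4.5]: (415.5+386.3)/2 × 1 = 400.9
  [4.5→5]: (386.3+366.8)/2 × 0.5 = 188.275
  [5→8]: (366.8+243.6)/2 × 3 = 915.6
  Sum = 2543.45 ng/mL·h

AUC = 2540 ng/mL·h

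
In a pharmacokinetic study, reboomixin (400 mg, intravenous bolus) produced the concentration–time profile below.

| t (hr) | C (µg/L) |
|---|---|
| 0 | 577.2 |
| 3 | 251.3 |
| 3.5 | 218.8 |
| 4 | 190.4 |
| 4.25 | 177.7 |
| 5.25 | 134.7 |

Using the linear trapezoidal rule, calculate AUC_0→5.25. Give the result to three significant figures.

AUC = 1660 µg/L·hr

Trapezoidal AUC_0→5.25:
  [0→3]: (577.2+251.3)/2 × 3 = 1242.75
  [3→3.5]: (251.3+218.8)/2 × 0.5 = 117.525
  [3.5→4]: (218.8+190.4)/2 × 0.5 = 102.3
  [4→4.25]: (190.4+177.7)/2 × 0.25 = 46.0125
  [4.25→5.25]: (177.7+134.7)/2 × 1 = 156.2
  Sum = 1664.7875 µg/L·hr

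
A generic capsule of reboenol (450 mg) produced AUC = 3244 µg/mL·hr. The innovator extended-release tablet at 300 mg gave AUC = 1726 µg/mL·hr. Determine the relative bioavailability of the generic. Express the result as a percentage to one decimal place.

F_rel = (AUC_test/D_test) / (AUC_ref/D_ref)
      = (3244/450) / (1726/300)
      = 7.20889 / 5.75333 = 1.2530 = 125.30%

F_rel = 125.3%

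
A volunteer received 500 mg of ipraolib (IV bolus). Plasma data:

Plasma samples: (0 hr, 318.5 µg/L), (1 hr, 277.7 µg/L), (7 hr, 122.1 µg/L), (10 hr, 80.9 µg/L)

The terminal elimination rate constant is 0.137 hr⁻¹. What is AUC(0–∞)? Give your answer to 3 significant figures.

AUC = 2390 µg/L·hr

Trapezoidal AUC_0→10:
  [0→1]: (318.5+277.7)/2 × 1 = 298.1
  [1→7]: (277.7+122.1)/2 × 6 = 1199.4
  [7→10]: (122.1+80.9)/2 × 3 = 304.5
  Sum = 1802.0 µg/L·hr
Extrapolated tail: C_last / k_e = 80.9 / 0.137 = 590.511
AUC_0→∞ = 1802.0 + 590.511 = 2392.511 µg/L·hr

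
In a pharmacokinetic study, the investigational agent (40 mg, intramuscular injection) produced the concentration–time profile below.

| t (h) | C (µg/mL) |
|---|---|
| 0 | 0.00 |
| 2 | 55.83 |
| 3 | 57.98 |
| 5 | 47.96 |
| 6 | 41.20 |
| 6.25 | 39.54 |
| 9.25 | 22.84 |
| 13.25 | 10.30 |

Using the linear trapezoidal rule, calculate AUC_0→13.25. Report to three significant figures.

AUC = 433 µg/mL·h

Trapezoidal AUC_0→13.25:
  [0→2]: (0.00+55.83)/2 × 2 = 55.83
  [2→3]: (55.83+57.98)/2 × 1 = 56.905
  [3→5]: (57.98+47.96)/2 × 2 = 105.94
  [5→6]: (47.96+41.20)/2 × 1 = 44.58
  [6→6.25]: (41.20+39.54)/2 × 0.25 = 10.0925
  [6.25→9.25]: (39.54+22.84)/2 × 3 = 93.57
  [9.25→13.25]: (22.84+10.30)/2 × 4 = 66.28
  Sum = 433.1975 µg/mL·h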